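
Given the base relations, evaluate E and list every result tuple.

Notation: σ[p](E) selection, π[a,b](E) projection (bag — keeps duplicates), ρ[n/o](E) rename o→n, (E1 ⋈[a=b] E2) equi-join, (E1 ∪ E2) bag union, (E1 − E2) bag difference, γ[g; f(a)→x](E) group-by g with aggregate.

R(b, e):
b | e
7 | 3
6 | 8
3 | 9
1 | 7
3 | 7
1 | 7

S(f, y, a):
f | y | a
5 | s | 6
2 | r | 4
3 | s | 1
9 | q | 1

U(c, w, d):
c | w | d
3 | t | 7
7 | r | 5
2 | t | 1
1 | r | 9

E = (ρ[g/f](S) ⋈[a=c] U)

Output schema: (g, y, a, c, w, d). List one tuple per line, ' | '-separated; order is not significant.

Stepwise |·|:
  S → 4
  ρ[g/f](S) → 4
  U → 4
  (ρ[g/f](S) ⋈[a=c] U) → 2

== RESULT ==
g | y | a | c | w | d
3 | s | 1 | 1 | r | 9
9 | q | 1 | 1 | r | 9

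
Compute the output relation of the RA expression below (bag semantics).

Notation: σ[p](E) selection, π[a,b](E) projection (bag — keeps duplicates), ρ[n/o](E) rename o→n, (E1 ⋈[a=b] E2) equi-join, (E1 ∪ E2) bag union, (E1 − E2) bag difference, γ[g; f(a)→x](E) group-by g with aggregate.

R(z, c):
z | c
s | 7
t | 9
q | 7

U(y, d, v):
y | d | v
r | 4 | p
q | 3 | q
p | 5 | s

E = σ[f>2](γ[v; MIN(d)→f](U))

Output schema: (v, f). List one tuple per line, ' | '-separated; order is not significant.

Per-node cardinality:
  U → 3
  γ[v; MIN(d)→f](U) → 3
  σ[f>2](γ[v; MIN(d)→f](U)) → 3

== RESULT ==
v | f
p | 4
q | 3
s | 5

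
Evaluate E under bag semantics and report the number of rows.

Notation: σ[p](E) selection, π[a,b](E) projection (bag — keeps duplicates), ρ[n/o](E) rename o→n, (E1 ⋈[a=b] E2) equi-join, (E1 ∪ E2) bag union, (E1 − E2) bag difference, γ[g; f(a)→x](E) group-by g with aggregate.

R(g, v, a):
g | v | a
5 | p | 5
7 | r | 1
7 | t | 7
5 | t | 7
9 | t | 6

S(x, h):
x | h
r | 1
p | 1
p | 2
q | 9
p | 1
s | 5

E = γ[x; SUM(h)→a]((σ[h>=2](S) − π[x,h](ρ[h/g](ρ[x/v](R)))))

Stepwise |·|:
  S → 6
  σ[h>=2](S) → 3
  R → 5
  ρ[x/v](R) → 5
  ρ[h/g](ρ[x/v](R)) → 5
  π[x,h](ρ[h/g](ρ[x/v](R))) → 5
  (σ[h>=2](S) − π[x,h](ρ[h/g](ρ[x/v](R)))) → 3
  γ[x; SUM(h)→a]((σ[h>=2](S) − π[x,h](ρ[h/g](ρ[x/v](R))))) → 3

|E| = 3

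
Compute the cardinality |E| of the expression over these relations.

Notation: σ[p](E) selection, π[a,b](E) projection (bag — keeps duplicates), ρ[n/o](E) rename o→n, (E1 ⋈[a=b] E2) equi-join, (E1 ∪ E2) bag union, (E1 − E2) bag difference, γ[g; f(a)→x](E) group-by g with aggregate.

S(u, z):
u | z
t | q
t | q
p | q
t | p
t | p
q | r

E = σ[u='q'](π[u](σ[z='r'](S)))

Stepwise |·|:
  S → 6
  σ[z='r'](S) → 1
  π[u](σ[z='r'](S)) → 1
  σ[u='q'](π[u](σ[z='r'](S))) → 1

|E| = 1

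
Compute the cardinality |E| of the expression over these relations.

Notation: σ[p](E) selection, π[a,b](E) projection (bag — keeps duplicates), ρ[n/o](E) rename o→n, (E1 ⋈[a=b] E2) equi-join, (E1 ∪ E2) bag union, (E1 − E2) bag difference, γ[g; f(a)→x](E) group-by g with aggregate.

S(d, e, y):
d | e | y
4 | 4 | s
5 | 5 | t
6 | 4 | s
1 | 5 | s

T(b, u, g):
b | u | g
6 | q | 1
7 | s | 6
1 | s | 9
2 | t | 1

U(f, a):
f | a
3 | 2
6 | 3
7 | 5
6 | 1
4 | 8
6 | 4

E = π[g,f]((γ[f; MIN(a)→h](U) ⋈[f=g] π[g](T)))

Row counts bottom-up:
  U → 6
  γ[f; MIN(a)→h](U) → 4
  T → 4
  π[g](T) → 4
  (γ[f; MIN(a)→h](U) ⋈[f=g] π[g](T)) → 1
  π[g,f]((γ[f; MIN(a)→h](U) ⋈[f=g] π[g](T))) → 1

|E| = 1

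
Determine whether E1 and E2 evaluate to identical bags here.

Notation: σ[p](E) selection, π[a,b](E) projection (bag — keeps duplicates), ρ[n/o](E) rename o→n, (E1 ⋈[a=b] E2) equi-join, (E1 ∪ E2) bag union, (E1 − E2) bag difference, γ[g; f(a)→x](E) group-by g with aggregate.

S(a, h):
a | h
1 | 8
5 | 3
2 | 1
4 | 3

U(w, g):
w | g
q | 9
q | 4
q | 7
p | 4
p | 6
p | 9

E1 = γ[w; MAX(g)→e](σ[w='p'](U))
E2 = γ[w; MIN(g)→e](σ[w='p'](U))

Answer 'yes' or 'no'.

E1 subexpression sizes:
  U → 6
  σ[w='p'](U) → 3
  γ[w; MAX(g)→e](σ[w='p'](U)) → 1
E2 subexpression sizes:
  U → 6
  σ[w='p'](U) → 3
  γ[w; MIN(g)→e](σ[w='p'](U)) → 1

E1 result:
w | e
p | 9
E2 result:
w | e
p | 4
Witness: ('p', 9) appears 1× in E1 but 0× in E2.

no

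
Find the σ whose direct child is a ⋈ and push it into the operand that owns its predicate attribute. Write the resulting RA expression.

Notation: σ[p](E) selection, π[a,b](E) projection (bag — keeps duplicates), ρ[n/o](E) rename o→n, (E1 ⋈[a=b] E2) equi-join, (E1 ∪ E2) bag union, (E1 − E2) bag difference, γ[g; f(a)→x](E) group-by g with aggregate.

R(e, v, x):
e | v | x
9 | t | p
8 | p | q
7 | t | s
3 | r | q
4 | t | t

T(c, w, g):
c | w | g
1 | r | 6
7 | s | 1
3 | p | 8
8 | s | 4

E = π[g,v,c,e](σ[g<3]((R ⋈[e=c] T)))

σ filters on g, owned by the right side.
E' = π[g,v,c,e]((R ⋈[e=c] σ[g<3](T)))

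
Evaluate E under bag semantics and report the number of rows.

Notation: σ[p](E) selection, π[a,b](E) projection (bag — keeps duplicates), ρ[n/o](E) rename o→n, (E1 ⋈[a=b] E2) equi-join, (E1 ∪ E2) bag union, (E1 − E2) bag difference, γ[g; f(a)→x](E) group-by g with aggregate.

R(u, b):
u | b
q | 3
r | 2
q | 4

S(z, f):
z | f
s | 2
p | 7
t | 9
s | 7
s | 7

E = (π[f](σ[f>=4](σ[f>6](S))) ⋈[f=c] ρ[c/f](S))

Per-node cardinality:
  S → 5
  σ[f>6](S) → 4
  σ[f>=4](σ[f>6](S)) → 4
  π[f](σ[f>=4](σ[f>6](S))) → 4
  S → 5
  ρ[c/f](S) → 5
  (π[f](σ[f>=4](σ[f>6](S))) ⋈[f=c] ρ[c/f](S)) → 10

|E| = 10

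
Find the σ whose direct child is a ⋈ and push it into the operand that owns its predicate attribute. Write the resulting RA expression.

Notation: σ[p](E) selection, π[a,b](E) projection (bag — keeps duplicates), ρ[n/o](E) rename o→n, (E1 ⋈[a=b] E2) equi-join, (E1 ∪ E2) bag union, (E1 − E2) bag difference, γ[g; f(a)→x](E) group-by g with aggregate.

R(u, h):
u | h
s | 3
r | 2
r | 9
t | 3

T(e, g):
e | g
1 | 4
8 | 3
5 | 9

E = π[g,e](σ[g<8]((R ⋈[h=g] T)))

σ filters on g, owned by the right side.
E' = π[g,e]((R ⋈[h=g] σ[g<8](T)))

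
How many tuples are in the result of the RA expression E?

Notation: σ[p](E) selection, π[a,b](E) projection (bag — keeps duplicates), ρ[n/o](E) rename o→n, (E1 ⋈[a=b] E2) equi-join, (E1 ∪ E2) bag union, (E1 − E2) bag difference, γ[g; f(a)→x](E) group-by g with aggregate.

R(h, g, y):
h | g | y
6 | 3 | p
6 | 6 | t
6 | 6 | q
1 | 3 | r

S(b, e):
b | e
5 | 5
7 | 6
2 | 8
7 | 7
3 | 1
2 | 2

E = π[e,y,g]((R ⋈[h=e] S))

Row counts bottom-up:
  R → 4
  S → 6
  (R ⋈[h=e] S) → 4
  π[e,y,g]((R ⋈[h=e] S)) → 4

|E| = 4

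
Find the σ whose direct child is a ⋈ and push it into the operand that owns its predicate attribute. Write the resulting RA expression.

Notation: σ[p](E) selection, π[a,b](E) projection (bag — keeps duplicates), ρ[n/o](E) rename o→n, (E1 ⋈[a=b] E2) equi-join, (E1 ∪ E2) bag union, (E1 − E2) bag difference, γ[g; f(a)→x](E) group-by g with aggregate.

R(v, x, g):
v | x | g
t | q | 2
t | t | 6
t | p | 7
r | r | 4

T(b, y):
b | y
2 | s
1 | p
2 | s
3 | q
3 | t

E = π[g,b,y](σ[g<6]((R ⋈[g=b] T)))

σ filters on g, owned by the left side.
E' = π[g,b,y]((σ[g<6](R) ⋈[g=b] T))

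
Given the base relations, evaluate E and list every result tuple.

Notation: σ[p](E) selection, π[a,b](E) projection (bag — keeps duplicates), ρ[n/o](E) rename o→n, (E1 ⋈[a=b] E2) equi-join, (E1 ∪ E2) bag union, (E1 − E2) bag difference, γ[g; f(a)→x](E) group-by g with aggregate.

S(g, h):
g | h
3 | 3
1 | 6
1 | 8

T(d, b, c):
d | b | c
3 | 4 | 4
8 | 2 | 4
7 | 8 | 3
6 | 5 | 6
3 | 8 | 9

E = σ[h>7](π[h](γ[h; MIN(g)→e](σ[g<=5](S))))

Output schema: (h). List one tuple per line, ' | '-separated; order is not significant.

Per-node cardinality:
  S → 3
  σ[g<=5](S) → 3
  γ[h; MIN(g)→e](σ[g<=5](S)) → 3
  π[h](γ[h; MIN(g)→e](σ[g<=5](S))) → 3
  σ[h>7](π[h](γ[h; MIN(g)→e](σ[g<=5](S)))) → 1

== RESULT ==
h
8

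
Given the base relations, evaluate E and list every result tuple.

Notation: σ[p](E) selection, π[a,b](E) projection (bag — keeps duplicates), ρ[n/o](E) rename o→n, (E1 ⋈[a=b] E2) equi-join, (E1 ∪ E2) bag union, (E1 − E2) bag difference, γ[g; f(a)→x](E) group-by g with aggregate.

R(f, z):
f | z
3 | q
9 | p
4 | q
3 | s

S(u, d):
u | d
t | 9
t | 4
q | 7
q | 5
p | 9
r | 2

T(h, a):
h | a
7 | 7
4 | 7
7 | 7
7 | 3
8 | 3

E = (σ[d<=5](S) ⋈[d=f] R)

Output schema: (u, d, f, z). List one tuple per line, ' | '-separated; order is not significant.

Stepwise |·|:
  S → 6
  σ[d<=5](S) → 3
  R → 4
  (σ[d<=5](S) ⋈[d=f] R) → 1

== RESULT ==
u | d | f | z
t | 4 | 4 | q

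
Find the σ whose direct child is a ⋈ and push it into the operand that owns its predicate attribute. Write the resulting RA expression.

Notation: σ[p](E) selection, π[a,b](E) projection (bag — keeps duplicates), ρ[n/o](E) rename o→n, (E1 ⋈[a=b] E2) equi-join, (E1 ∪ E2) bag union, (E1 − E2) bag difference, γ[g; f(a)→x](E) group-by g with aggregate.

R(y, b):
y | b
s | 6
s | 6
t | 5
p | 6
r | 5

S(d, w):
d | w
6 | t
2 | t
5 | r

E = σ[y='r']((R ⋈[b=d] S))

σ filters on y, owned by the left side.
E' = (σ[y='r'](R) ⋈[b=d] S)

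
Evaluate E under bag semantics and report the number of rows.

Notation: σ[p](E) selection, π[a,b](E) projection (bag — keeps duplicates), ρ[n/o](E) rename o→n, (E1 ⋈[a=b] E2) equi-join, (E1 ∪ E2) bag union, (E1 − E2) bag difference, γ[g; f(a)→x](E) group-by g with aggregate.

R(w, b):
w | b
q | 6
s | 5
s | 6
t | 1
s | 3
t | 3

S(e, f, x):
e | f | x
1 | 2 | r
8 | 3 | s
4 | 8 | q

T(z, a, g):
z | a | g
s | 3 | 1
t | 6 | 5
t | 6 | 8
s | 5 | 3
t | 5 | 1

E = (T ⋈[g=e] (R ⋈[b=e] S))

Stepwise |·|:
  T → 5
  R → 6
  S → 3
  (R ⋈[b=e] S) → 1
  (T ⋈[g=e] (R ⋈[b=e] S)) → 2

|E| = 2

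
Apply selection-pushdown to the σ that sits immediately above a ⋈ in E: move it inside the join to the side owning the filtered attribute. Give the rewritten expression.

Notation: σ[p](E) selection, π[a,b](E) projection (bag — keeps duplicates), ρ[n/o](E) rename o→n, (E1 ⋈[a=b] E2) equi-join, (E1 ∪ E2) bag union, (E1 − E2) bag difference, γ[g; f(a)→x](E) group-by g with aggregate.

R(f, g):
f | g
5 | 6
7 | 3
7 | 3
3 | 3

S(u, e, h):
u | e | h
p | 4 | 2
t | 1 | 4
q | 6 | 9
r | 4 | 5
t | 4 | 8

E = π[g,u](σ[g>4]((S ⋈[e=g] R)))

σ filters on g, owned by the right side.
E' = π[g,u]((S ⋈[e=g] σ[g>4](R)))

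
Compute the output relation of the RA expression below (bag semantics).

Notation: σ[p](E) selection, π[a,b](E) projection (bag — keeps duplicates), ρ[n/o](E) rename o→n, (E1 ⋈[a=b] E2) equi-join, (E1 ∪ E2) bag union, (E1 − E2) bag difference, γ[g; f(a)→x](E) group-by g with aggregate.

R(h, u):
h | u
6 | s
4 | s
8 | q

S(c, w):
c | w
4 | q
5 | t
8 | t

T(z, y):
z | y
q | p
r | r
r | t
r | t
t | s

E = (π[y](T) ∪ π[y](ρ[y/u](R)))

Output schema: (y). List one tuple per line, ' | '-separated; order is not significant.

Subexpression sizes:
  T → 5
  π[y](T) → 5
  R → 3
  ρ[y/u](R) → 3
  π[y](ρ[y/u](R)) → 3
  (π[y](T) ∪ π[y](ρ[y/u](R))) → 8

== RESULT ==
y
p
q
r
s
s
s
t
t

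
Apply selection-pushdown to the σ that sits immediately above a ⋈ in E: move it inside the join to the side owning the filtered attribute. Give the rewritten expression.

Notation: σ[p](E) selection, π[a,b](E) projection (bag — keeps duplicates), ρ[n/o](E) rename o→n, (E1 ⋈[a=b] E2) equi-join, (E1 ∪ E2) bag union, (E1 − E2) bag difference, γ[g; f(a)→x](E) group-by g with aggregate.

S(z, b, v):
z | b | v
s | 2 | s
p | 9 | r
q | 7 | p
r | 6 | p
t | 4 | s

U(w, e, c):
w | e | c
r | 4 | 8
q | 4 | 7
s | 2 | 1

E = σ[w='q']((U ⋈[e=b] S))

σ filters on w, owned by the left side.
E' = (σ[w='q'](U) ⋈[e=b] S)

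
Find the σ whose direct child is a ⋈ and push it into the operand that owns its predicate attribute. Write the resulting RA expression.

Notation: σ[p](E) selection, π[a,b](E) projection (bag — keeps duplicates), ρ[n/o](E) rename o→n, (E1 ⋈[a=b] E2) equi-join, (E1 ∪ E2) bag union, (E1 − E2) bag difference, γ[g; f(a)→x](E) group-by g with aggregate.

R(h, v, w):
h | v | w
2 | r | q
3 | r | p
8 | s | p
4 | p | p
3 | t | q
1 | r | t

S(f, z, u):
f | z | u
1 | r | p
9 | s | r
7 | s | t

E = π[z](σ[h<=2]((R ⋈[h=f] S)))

σ filters on h, owned by the left side.
E' = π[z]((σ[h<=2](R) ⋈[h=f] S))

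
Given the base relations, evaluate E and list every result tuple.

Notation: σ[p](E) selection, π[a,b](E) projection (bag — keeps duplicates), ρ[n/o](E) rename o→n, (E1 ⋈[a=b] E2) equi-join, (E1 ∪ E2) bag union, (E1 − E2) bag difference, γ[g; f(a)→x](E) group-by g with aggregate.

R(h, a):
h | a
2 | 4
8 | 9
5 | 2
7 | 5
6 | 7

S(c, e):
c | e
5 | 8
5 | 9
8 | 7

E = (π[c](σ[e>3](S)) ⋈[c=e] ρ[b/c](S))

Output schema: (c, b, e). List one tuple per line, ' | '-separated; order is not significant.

Per-node cardinality:
  S → 3
  σ[e>3](S) → 3
  π[c](σ[e>3](S)) → 3
  S → 3
  ρ[b/c](S) → 3
  (π[c](σ[e>3](S)) ⋈[c=e] ρ[b/c](S)) → 1

== RESULT ==
c | b | e
8 | 5 | 8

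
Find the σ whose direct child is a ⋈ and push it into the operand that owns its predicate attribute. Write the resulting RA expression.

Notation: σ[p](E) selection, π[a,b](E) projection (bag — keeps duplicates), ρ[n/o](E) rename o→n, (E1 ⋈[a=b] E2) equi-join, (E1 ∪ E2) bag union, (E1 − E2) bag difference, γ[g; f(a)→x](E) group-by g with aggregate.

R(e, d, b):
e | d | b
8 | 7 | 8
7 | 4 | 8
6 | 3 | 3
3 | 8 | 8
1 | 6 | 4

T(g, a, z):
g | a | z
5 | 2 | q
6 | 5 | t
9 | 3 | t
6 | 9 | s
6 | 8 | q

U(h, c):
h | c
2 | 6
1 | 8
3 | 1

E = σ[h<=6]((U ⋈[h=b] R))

σ filters on h, owned by the left side.
E' = (σ[h<=6](U) ⋈[h=b] R)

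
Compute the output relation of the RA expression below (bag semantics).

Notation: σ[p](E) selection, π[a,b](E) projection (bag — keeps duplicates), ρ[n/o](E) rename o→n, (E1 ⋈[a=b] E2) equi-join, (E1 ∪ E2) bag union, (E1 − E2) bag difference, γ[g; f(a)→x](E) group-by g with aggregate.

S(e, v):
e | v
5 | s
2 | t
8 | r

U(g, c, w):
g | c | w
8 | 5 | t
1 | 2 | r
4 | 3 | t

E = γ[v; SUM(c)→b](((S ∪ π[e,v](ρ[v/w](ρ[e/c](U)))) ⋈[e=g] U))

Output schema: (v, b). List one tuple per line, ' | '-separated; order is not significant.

Row counts bottom-up:
  S → 3
  U → 3
  ρ[e/c](U) → 3
  ρ[v/w](ρ[e/c](U)) → 3
  π[e,v](ρ[v/w](ρ[e/c](U))) → 3
  (S ∪ π[e,v](ρ[v/w](ρ[e/c](U)))) → 6
  U → 3
  ((S ∪ π[e,v](ρ[v/w](ρ[e/c](U)))) ⋈[e=g] U) → 1
  γ[v; SUM(c)→b](((S ∪ π[e,v](ρ[v/w](ρ[e/c](U)))) ⋈[e=g] U)) → 1

== RESULT ==
v | b
r | 5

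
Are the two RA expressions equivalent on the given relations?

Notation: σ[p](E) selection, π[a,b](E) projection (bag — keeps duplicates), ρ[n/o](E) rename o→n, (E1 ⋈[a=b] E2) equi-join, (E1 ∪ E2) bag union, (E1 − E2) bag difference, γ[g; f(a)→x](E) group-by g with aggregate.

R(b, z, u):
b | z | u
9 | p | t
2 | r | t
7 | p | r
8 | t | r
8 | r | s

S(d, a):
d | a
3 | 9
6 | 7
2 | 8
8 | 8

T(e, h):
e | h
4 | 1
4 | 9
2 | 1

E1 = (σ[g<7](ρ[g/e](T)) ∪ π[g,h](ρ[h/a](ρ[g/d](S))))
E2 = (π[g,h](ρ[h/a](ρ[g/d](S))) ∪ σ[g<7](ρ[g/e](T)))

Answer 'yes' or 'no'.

E1 row counts bottom-up:
  T → 3
  ρ[g/e](T) → 3
  σ[g<7](ρ[g/e](T)) → 3
  S → 4
  ρ[g/d](S) → 4
  ρ[h/a](ρ[g/d](S)) → 4
  π[g,h](ρ[h/a](ρ[g/d](S))) → 4
  (σ[g<7](ρ[g/e](T)) ∪ π[g,h](ρ[h/a](ρ[g/d](S)))) → 7
E2 row counts bottom-up:
  S → 4
  ρ[g/d](S) → 4
  ρ[h/a](ρ[g/d](S)) → 4
  π[g,h](ρ[h/a](ρ[g/d](S))) → 4
  T → 3
  ρ[g/e](T) → 3
  σ[g<7](ρ[g/e](T)) → 3
  (π[g,h](ρ[h/a](ρ[g/d](S))) ∪ σ[g<7](ρ[g/e](T))) → 7

E1 and E2 produce the same multiset:
g | h
2 | 1
2 | 8
3 | 9
4 | 1
4 | 9
6 | 7
8 | 8

yes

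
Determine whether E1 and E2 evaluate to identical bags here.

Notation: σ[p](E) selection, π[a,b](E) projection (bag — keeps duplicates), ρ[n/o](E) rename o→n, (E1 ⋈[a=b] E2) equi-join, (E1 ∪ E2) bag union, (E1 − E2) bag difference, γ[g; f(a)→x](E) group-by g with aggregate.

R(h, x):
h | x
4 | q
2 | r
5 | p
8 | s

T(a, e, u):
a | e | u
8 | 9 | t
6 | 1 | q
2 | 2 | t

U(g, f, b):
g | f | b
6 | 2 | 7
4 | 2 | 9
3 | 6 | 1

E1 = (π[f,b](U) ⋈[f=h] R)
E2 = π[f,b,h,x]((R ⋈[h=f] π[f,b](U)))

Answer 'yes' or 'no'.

E1 row counts bottom-up:
  U → 3
  π[f,b](U) → 3
  R → 4
  (π[f,b](U) ⋈[f=h] R) → 2
E2 row counts bottom-up:
  R → 4
  U → 3
  π[f,b](U) → 3
  (R ⋈[h=f] π[f,b](U)) → 2
  π[f,b,h,x]((R ⋈[h=f] π[f,b](U))) → 2

E1 and E2 produce the same multiset:
f | b | h | x
2 | 7 | 2 | r
2 | 9 | 2 | r

yes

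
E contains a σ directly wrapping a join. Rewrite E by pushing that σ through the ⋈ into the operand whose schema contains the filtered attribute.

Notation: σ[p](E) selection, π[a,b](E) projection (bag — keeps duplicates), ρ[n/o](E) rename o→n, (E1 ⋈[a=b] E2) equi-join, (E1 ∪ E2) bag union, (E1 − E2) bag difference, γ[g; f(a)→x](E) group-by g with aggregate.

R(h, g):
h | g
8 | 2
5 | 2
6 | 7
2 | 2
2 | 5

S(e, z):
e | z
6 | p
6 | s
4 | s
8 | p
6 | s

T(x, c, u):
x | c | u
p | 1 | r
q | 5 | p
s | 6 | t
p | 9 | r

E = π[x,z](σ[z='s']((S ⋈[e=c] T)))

σ filters on z, owned by the left side.
E' = π[x,z]((σ[z='s'](S) ⋈[e=c] T))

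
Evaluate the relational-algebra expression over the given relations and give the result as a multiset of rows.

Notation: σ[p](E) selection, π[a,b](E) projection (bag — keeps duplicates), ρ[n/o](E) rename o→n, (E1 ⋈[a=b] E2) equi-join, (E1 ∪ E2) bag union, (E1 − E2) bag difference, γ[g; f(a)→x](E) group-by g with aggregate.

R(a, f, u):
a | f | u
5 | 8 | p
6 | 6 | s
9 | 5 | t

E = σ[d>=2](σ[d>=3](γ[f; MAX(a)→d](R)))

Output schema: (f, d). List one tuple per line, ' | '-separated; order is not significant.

Stepwise |·|:
  R → 3
  γ[f; MAX(a)→d](R) → 3
  σ[d>=3](γ[f; MAX(a)→d](R)) → 3
  σ[d>=2](σ[d>=3](γ[f; MAX(a)→d](R))) → 3

== RESULT ==
f | d
5 | 9
6 | 6
8 | 5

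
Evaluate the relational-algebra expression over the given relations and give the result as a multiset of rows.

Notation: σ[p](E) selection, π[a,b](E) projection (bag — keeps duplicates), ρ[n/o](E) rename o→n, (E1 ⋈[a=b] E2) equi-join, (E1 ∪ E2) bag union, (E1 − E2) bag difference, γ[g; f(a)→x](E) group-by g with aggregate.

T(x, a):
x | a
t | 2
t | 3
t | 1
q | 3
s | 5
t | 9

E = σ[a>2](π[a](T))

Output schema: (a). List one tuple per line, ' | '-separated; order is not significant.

Row counts bottom-up:
  T → 6
  π[a](T) → 6
  σ[a>2](π[a](T)) → 4

== RESULT ==
a
3
3
5
9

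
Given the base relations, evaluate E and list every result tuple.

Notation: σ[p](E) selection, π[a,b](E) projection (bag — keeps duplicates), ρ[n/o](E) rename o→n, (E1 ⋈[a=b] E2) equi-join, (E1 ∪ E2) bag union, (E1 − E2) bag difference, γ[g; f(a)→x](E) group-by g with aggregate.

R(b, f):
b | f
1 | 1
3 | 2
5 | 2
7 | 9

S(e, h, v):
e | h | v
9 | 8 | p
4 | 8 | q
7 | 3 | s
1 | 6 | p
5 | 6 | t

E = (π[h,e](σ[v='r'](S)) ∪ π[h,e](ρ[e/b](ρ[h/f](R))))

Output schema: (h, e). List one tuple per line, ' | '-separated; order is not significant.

Stepwise |·|:
  S → 5
  σ[v='r'](S) → 0
  π[h,e](σ[v='r'](S)) → 0
  R → 4
  ρ[h/f](R) → 4
  ρ[e/b](ρ[h/f](R)) → 4
  π[h,e](ρ[e/b](ρ[h/f](R))) → 4
  (π[h,e](σ[v='r'](S)) ∪ π[h,e](ρ[e/b](ρ[h/f](R)))) → 4

== RESULT ==
h | e
1 | 1
2 | 3
2 | 5
9 | 7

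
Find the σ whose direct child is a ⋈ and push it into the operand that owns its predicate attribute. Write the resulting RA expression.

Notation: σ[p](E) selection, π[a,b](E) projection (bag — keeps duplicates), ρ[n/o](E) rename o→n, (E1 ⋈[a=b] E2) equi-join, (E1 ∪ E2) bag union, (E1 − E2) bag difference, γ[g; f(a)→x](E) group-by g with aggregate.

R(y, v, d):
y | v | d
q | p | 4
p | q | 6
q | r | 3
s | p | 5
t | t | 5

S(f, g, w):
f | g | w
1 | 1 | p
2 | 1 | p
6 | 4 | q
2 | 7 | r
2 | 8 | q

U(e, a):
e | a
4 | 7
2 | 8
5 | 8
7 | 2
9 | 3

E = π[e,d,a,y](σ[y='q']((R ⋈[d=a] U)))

σ filters on y, owned by the left side.
E' = π[e,d,a,y]((σ[y='q'](R) ⋈[d=a] U))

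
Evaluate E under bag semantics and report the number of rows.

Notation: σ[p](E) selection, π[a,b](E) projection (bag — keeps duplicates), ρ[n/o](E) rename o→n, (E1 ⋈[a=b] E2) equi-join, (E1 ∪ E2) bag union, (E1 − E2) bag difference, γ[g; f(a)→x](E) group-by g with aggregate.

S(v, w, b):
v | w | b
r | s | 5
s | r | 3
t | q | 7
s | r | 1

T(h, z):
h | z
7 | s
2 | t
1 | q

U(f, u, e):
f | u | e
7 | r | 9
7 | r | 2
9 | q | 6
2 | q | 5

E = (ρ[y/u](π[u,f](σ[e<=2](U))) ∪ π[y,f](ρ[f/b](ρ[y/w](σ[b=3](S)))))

Per-node cardinality:
  U → 4
  σ[e<=2](U) → 1
  π[u,f](σ[e<=2](U)) → 1
  ρ[y/u](π[u,f](σ[e<=2](U))) → 1
  S → 4
  σ[b=3](S) → 1
  ρ[y/w](σ[b=3](S)) → 1
  ρ[f/b](ρ[y/w](σ[b=3](S))) → 1
  π[y,f](ρ[f/b](ρ[y/w](σ[b=3](S)))) → 1
  (ρ[y/u](π[u,f](σ[e<=2](U))) ∪ π[y,f](ρ[f/b](ρ[y/w](σ[b=3](S))))) → 2

|E| = 2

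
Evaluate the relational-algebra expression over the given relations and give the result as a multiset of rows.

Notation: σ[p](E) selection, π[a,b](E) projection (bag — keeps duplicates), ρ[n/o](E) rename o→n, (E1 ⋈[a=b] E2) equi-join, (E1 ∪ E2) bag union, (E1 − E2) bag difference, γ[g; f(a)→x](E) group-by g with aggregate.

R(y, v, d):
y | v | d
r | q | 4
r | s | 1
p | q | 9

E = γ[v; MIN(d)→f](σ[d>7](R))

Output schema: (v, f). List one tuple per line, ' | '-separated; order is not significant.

Row counts bottom-up:
  R → 3
  σ[d>7](R) → 1
  γ[v; MIN(d)→f](σ[d>7](R)) → 1

== RESULT ==
v | f
q | 9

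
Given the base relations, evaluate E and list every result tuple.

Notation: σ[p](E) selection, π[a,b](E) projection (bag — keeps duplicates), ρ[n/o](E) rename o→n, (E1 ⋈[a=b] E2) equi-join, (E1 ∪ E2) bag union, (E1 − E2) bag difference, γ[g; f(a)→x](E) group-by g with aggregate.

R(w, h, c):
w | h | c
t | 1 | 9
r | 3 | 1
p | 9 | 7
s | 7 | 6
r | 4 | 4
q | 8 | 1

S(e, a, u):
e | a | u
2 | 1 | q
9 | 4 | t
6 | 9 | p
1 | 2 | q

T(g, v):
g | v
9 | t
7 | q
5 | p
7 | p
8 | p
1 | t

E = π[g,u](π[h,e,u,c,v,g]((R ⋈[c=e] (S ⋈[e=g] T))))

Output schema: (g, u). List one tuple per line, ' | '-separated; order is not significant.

Subexpression sizes:
  R → 6
  S → 4
  T → 6
  (S ⋈[e=g] T) → 2
  (R ⋈[c=e] (S ⋈[e=g] T)) → 3
  π[h,e,u,c,v,g]((R ⋈[c=e] (S ⋈[e=g] T))) → 3
  π[g,u](π[h,e,u,c,v,g]((R ⋈[c=e] (S ⋈[e=g] T)))) → 3

== RESULT ==
g | u
1 | q
1 | q
9 | t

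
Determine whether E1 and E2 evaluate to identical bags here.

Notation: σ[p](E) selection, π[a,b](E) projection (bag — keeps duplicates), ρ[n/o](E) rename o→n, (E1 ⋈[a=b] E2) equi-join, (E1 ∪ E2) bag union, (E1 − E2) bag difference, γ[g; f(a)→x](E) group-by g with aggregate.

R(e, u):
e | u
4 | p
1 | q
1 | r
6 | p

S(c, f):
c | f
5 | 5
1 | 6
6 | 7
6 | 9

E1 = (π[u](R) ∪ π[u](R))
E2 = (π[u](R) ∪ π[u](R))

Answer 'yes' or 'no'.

E1 row counts bottom-up:
  R → 4
  π[u](R) → 4
  R → 4
  π[u](R) → 4
  (π[u](R) ∪ π[u](R)) → 8
E2 row counts bottom-up:
  R → 4
  π[u](R) → 4
  R → 4
  π[u](R) → 4
  (π[u](R) ∪ π[u](R)) → 8

E1 and E2 produce the same multiset:
u
p
p
p
p
q
q
r
r

yes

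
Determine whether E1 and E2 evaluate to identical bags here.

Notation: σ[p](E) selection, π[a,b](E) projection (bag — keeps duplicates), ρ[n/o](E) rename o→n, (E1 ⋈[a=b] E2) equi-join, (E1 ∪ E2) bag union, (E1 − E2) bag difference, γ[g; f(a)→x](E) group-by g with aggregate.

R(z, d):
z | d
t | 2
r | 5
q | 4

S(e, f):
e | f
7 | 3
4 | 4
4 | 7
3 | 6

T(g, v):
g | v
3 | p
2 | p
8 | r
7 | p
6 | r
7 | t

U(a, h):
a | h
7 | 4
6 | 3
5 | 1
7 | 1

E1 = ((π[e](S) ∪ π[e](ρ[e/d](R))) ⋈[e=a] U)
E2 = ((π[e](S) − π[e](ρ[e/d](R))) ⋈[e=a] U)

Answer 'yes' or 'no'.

E1 row counts bottom-up:
  S → 4
  π[e](S) → 4
  R → 3
  ρ[e/d](R) → 3
  π[e](ρ[e/d](R)) → 3
  (π[e](S) ∪ π[e](ρ[e/d](R))) → 7
  U → 4
  ((π[e](S) ∪ π[e](ρ[e/d](R))) ⋈[e=a] U) → 3
E2 row counts bottom-up:
  S → 4
  π[e](S) → 4
  R → 3
  ρ[e/d](R) → 3
  π[e](ρ[e/d](R)) → 3
  (π[e](S) − π[e](ρ[e/d](R))) → 3
  U → 4
  ((π[e](S) − π[e](ρ[e/d](R))) ⋈[e=a] U) → 2

E1 result:
e | a | h
5 | 5 | 1
7 | 7 | 1
7 | 7 | 4
E2 result:
e | a | h
7 | 7 | 1
7 | 7 | 4
Witness: (5, 5, 1) appears 1× in E1 but 0× in E2.

no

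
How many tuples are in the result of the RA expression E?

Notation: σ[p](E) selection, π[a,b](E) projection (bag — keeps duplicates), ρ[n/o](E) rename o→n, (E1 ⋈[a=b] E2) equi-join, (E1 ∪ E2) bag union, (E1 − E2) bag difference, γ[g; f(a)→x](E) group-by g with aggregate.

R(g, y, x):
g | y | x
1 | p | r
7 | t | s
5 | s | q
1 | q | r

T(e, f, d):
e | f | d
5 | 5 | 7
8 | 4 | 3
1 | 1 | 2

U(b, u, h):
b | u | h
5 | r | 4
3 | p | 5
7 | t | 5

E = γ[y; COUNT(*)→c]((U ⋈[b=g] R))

Stepwise |·|:
  U → 3
  R → 4
  (U ⋈[b=g] R) → 2
  γ[y; COUNT(*)→c]((U ⋈[b=g] R)) → 2

|E| = 2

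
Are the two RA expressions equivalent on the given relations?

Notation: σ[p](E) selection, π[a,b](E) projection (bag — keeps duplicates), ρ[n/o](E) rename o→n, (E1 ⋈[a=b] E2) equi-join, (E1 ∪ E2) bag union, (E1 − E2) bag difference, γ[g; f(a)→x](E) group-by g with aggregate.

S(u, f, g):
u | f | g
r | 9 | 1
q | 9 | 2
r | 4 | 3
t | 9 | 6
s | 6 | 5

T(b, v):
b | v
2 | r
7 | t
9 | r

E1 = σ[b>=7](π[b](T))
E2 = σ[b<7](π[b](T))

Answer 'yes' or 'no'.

E1 stepwise |·|:
  T → 3
  π[b](T) → 3
  σ[b>=7](π[b](T)) → 2
E2 stepwise |·|:
  T → 3
  π[b](T) → 3
  σ[b<7](π[b](T)) → 1

E1 result:
b
7
9
E2 result:
b
2
Witness: (7,) appears 1× in E1 but 0× in E2.

no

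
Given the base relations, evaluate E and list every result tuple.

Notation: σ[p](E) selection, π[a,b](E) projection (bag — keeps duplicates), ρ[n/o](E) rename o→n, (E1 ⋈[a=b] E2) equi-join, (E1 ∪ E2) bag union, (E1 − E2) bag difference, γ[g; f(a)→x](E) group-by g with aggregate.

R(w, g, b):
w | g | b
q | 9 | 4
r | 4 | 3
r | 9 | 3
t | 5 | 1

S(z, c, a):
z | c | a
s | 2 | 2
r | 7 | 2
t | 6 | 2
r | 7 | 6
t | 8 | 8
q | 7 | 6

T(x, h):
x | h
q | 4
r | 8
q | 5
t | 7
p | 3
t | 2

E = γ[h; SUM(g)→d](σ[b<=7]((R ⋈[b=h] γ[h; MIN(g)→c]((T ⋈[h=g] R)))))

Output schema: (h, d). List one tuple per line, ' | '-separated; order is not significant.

Stepwise |·|:
  R → 4
  T → 6
  R → 4
  (T ⋈[h=g] R) → 2
  γ[h; MIN(g)→c]((T ⋈[h=g] R)) → 2
  (R ⋈[b=h] γ[h; MIN(g)→c]((T ⋈[h=g] R))) → 1
  σ[b<=7]((R ⋈[b=h] γ[h; MIN(g)→c]((T ⋈[h=g] R)))) → 1
  γ[h; SUM(g)→d](σ[b<=7]((R ⋈[b=h] γ[h; MIN(g)→c]((T ⋈[h=g] R))))) → 1

== RESULT ==
h | d
4 | 9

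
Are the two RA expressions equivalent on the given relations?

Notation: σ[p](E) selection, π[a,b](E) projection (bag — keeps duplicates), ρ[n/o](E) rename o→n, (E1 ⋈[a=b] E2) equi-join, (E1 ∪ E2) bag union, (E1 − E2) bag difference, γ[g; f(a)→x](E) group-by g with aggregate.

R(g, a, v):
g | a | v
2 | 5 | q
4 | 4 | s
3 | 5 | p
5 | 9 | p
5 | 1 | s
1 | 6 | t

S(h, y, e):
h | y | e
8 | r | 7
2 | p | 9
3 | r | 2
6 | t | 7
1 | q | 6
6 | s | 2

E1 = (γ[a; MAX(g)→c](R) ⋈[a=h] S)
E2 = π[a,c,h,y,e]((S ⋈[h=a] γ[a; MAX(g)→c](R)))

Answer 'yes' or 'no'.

E1 stepwise |·|:
  R → 6
  γ[a; MAX(g)→c](R) → 5
  S → 6
  (γ[a; MAX(g)→c](R) ⋈[a=h] S) → 3
E2 stepwise |·|:
  S → 6
  R → 6
  γ[a; MAX(g)→c](R) → 5
  (S ⋈[h=a] γ[a; MAX(g)→c](R)) → 3
  π[a,c,h,y,e]((S ⋈[h=a] γ[a; MAX(g)→c](R))) → 3

E1 and E2 produce the same multiset:
a | c | h | y | e
1 | 5 | 1 | q | 6
6 | 1 | 6 | s | 2
6 | 1 | 6 | t | 7

yes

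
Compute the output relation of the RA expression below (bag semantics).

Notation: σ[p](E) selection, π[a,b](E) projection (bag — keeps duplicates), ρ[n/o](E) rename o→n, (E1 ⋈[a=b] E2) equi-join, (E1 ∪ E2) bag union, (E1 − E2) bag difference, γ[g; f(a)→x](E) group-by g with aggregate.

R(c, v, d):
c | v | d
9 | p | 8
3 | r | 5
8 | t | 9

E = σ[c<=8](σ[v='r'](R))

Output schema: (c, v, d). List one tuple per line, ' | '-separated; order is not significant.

Stepwise |·|:
  R → 3
  σ[v='r'](R) → 1
  σ[c<=8](σ[v='r'](R)) → 1

== RESULT ==
c | v | d
3 | r | 5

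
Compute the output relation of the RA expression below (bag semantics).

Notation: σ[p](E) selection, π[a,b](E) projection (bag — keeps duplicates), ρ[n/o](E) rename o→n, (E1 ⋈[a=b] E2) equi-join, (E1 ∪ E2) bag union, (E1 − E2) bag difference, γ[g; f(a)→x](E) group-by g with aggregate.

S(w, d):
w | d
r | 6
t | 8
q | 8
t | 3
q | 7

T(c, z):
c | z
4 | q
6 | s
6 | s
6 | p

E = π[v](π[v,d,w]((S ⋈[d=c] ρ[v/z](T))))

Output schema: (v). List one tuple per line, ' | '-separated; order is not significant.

Per-node cardinality:
  S → 5
  T → 4
  ρ[v/z](T) → 4
  (S ⋈[d=c] ρ[v/z](T)) → 3
  π[v,d,w]((S ⋈[d=c] ρ[v/z](T))) → 3
  π[v](π[v,d,w]((S ⋈[d=c] ρ[v/z](T)))) → 3

== RESULT ==
v
p
s
s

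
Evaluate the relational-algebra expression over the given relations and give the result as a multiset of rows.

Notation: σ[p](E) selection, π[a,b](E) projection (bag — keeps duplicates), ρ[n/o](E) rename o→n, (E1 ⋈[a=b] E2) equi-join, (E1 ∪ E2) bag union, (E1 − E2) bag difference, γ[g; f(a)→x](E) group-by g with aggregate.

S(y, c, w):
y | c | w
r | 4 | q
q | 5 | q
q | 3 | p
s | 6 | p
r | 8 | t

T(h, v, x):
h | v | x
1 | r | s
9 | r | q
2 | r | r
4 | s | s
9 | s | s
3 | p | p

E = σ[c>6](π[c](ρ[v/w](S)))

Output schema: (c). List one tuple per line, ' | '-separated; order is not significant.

Per-node cardinality:
  S → 5
  ρ[v/w](S) → 5
  π[c](ρ[v/w](S)) → 5
  σ[c>6](π[c](ρ[v/w](S))) → 1

== RESULT ==
c
8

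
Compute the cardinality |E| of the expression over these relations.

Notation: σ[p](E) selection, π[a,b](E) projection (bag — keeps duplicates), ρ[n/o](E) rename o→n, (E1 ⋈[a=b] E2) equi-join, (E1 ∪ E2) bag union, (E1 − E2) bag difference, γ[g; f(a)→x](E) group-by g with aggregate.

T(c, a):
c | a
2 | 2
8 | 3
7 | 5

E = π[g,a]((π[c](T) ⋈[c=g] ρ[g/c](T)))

Per-node cardinality:
  T → 3
  π[c](T) → 3
  T → 3
  ρ[g/c](T) → 3
  (π[c](T) ⋈[c=g] ρ[g/c](T)) → 3
  π[g,a]((π[c](T) ⋈[c=g] ρ[g/c](T))) → 3

|E| = 3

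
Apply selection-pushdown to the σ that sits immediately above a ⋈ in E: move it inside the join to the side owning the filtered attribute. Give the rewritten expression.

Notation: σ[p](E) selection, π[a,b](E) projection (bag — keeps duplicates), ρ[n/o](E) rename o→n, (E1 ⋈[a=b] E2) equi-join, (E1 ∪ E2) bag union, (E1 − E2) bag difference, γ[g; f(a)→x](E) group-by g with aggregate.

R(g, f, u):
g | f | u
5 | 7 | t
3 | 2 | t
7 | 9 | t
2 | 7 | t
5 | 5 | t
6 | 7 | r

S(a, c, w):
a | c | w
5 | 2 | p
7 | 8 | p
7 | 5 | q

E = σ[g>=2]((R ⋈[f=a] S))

σ filters on g, owned by the left side.
E' = (σ[g>=2](R) ⋈[f=a] S)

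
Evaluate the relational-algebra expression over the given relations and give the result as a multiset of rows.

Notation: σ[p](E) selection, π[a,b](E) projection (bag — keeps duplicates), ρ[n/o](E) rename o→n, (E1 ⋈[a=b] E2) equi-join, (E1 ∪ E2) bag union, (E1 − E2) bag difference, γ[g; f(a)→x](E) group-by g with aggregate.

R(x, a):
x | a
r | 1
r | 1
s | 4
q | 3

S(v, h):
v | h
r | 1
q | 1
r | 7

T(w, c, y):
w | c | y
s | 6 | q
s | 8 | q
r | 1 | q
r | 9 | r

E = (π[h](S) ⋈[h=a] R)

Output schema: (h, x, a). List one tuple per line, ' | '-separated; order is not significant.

Subexpression sizes:
  S → 3
  π[h](S) → 3
  R → 4
  (π[h](S) ⋈[h=a] R) → 4

== RESULT ==
h | x | a
1 | r | 1
1 | r | 1
1 | r | 1
1 | r | 1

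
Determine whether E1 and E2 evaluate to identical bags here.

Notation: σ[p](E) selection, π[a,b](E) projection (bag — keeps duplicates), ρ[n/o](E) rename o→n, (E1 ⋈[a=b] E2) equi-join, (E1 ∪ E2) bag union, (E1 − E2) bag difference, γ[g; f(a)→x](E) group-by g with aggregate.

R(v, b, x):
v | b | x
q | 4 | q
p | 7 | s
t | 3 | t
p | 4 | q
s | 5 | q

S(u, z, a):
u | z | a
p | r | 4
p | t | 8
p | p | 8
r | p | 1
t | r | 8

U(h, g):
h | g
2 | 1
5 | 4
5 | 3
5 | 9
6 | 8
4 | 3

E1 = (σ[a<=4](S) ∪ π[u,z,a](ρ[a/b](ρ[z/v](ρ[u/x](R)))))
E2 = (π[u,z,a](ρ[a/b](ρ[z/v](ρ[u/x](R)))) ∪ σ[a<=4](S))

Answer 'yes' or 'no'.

E1 subexpression sizes:
  S → 5
  σ[a<=4](S) → 2
  R → 5
  ρ[u/x](R) → 5
  ρ[z/v](ρ[u/x](R)) → 5
  ρ[a/b](ρ[z/v](ρ[u/x](R))) → 5
  π[u,z,a](ρ[a/b](ρ[z/v](ρ[u/x](R)))) → 5
  (σ[a<=4](S) ∪ π[u,z,a](ρ[a/b](ρ[z/v](ρ[u/x](R))))) → 7
E2 subexpression sizes:
  R → 5
  ρ[u/x](R) → 5
  ρ[z/v](ρ[u/x](R)) → 5
  ρ[a/b](ρ[z/v](ρ[u/x](R))) → 5
  π[u,z,a](ρ[a/b](ρ[z/v](ρ[u/x](R)))) → 5
  S → 5
  σ[a<=4](S) → 2
  (π[u,z,a](ρ[a/b](ρ[z/v](ρ[u/x](R)))) ∪ σ[a<=4](S)) → 7

E1 and E2 produce the same multiset:
u | z | a
p | r | 4
q | p | 4
q | q | 4
q | s | 5
r | p | 1
s | p | 7
t | t | 3

yes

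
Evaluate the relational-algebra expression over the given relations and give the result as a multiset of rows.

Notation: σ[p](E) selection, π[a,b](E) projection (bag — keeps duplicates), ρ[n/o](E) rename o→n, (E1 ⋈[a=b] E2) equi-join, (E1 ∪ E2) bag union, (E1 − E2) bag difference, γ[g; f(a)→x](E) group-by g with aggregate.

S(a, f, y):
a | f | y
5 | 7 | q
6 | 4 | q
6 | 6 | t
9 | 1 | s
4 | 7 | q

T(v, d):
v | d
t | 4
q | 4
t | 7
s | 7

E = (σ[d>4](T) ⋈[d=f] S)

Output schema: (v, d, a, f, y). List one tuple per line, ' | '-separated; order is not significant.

Stepwise |·|:
  T → 4
  σ[d>4](T) → 2
  S → 5
  (σ[d>4](T) ⋈[d=f] S) → 4

== RESULT ==
v | d | a | f | y
s | 7 | 4 | 7 | q
s | 7 | 5 | 7 | q
t | 7 | 4 | 7 | q
t | 7 | 5 | 7 | q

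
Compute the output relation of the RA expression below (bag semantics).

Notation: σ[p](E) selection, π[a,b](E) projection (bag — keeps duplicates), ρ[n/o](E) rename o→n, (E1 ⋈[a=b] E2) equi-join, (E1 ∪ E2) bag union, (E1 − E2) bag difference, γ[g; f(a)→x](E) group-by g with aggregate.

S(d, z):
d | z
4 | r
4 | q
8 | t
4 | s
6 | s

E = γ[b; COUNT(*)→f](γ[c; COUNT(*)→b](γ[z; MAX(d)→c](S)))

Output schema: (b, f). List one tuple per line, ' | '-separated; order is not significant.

Stepwise |·|:
  S → 5
  γ[z; MAX(d)→c](S) → 4
  γ[c; COUNT(*)→b](γ[z; MAX(d)→c](S)) → 3
  γ[b; COUNT(*)→f](γ[c; COUNT(*)→b](γ[z; MAX(d)→c](S))) → 2

== RESULT ==
b | f
1 | 2
2 | 1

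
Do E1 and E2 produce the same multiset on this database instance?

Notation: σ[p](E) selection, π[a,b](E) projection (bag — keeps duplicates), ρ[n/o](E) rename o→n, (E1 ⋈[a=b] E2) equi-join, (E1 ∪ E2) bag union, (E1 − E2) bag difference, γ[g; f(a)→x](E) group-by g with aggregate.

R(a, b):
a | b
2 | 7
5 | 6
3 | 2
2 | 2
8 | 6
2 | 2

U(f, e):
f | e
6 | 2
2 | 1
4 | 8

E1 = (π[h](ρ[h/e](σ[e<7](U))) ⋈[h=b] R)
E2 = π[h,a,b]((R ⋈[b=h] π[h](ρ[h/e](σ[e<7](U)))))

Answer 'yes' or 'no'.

E1 row counts bottom-up:
  U → 3
  σ[e<7](U) → 2
  ρ[h/e](σ[e<7](U)) → 2
  π[h](ρ[h/e](σ[e<7](U))) → 2
  R → 6
  (π[h](ρ[h/e](σ[e<7](U))) ⋈[h=b] R) → 3
E2 row counts bottom-up:
  R → 6
  U → 3
  σ[e<7](U) → 2
  ρ[h/e](σ[e<7](U)) → 2
  π[h](ρ[h/e](σ[e<7](U))) → 2
  (R ⋈[b=h] π[h](ρ[h/e](σ[e<7](U)))) → 3
  π[h,a,b]((R ⋈[b=h] π[h](ρ[h/e](σ[e<7](U))))) → 3

E1 and E2 produce the same multiset:
h | a | b
2 | 2 | 2
2 | 2 | 2
2 | 3 | 2

yes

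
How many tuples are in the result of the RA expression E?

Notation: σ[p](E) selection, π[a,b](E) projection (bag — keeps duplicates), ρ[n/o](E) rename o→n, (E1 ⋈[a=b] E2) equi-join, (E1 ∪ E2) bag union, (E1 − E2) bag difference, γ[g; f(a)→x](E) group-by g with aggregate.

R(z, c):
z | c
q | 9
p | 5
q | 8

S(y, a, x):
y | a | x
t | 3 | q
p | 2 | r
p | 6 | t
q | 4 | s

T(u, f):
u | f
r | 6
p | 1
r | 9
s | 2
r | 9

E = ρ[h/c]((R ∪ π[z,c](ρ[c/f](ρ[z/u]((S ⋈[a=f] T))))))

Stepwise |·|:
  R → 3
  S → 4
  T → 5
  (S ⋈[a=f] T) → 2
  ρ[z/u]((S ⋈[a=f] T)) → 2
  ρ[c/f](ρ[z/u]((S ⋈[a=f] T))) → 2
  π[z,c](ρ[c/f](ρ[z/u]((S ⋈[a=f] T)))) → 2
  (R ∪ π[z,c](ρ[c/f](ρ[z/u]((S ⋈[a=f] T))))) → 5
  ρ[h/c]((R ∪ π[z,c](ρ[c/f](ρ[z/u]((S ⋈[a=f] T)))))) → 5

|E| = 5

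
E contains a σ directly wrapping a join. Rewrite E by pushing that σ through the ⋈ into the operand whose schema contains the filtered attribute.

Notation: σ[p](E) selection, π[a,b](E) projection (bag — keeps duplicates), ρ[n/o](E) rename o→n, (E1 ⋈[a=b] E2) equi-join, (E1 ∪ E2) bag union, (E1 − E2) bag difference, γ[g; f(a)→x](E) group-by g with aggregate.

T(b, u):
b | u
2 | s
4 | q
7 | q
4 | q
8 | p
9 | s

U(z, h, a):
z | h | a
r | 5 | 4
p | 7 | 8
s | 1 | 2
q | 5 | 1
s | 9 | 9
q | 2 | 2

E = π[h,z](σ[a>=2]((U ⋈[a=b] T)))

σ filters on a, owned by the left side.
E' = π[h,z]((σ[a>=2](U) ⋈[a=b] T))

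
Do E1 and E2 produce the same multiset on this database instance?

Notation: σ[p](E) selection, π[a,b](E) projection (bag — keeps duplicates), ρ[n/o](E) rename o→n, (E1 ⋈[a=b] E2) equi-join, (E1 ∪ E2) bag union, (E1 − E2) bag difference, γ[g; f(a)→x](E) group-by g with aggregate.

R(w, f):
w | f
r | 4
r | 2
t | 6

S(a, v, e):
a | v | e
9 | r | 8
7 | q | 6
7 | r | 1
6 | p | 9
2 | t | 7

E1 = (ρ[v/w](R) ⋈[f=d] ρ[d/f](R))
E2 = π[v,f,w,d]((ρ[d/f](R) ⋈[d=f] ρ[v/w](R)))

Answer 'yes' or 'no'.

E1 row counts bottom-up:
  R → 3
  ρ[v/w](R) → 3
  R → 3
  ρ[d/f](R) → 3
  (ρ[v/w](R) ⋈[f=d] ρ[d/f](R)) → 3
E2 row counts bottom-up:
  R → 3
  ρ[d/f](R) → 3
  R → 3
  ρ[v/w](R) → 3
  (ρ[d/f](R) ⋈[d=f] ρ[v/w](R)) → 3
  π[v,f,w,d]((ρ[d/f](R) ⋈[d=f] ρ[v/w](R))) → 3

E1 and E2 produce the same multiset:
v | f | w | d
r | 2 | r | 2
r | 4 | r | 4
t | 6 | t | 6

yes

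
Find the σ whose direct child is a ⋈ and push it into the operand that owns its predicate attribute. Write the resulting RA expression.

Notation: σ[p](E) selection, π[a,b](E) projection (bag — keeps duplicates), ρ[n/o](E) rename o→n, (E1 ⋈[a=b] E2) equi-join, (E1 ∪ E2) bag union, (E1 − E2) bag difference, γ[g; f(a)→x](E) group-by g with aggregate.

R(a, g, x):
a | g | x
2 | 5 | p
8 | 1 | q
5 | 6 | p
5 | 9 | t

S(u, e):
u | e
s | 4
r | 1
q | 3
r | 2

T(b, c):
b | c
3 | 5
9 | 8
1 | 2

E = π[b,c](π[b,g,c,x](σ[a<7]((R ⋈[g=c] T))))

σ filters on a, owned by the left side.
E' = π[b,c](π[b,g,c,x]((σ[a<7](R) ⋈[g=c] T)))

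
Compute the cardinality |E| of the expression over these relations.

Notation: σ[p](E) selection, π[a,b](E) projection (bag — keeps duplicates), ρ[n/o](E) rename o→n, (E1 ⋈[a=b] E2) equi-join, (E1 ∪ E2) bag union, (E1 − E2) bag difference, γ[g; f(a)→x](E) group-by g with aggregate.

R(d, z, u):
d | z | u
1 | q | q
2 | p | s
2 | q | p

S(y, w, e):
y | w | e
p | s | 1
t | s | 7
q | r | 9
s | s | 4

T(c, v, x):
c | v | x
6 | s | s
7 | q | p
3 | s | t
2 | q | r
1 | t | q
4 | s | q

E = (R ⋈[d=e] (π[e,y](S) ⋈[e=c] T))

Stepwise |·|:
  R → 3
  S → 4
  π[e,y](S) → 4
  T → 6
  (π[e,y](S) ⋈[e=c] T) → 3
  (R ⋈[d=e] (π[e,y](S) ⋈[e=c] T)) → 1

|E| = 1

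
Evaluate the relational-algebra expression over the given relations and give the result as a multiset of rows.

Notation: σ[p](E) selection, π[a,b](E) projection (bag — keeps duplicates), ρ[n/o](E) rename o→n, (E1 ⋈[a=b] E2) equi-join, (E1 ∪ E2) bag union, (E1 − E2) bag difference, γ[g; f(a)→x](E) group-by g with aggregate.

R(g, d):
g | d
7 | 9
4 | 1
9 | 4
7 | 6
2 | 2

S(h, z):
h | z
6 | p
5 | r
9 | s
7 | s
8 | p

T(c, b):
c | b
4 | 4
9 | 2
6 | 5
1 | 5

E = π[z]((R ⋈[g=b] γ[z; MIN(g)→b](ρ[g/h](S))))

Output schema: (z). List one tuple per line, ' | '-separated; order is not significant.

Row counts bottom-up:
  R → 5
  S → 5
  ρ[g/h](S) → 5
  γ[z; MIN(g)→b](ρ[g/h](S)) → 3
  (R ⋈[g=b] γ[z; MIN(g)→b](ρ[g/h](S))) → 2
  π[z]((R ⋈[g=b] γ[z; MIN(g)→b](ρ[g/h](S)))) → 2

== RESULT ==
z
s
s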